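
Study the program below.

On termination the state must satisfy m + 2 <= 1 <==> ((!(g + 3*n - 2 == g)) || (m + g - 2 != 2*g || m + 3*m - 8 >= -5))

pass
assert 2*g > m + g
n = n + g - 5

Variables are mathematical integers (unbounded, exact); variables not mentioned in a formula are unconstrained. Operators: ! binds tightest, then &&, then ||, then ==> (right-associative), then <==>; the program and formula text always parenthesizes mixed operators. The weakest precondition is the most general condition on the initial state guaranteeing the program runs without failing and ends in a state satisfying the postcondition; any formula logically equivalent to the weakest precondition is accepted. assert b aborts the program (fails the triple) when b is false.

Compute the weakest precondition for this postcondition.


Working backward. After the program, the postcondition m + 2 <= 1 <==> ((!(g + 3*n - 2 == g)) || (m + g - 2 != 2*g || m + 3*m - 8 >= -5)) must hold; in canonical form it is m <= -1 <==> ((!(3*n == 2)) || m != g + 2 || 4*m >= 3).
Before n := n + g - 5: m <= -1 <==> ((!(3*g + 3*n == 17)) || m != g + 2 || 4*m >= 3)
Before assert 2*g > m + g: g > m && (m <= -1 <==> ((!(3*g + 3*n == 17)) || m != g + 2 || 4*m >= 3))
Before skip: g > m && (m <= -1 <==> ((!(3*g + 3*n == 17)) || m != g + 2 || 4*m >= 3))
Answer: WP = g > m && (m <= -1 <==> ((!(3*g + 3*n == 17)) || m != g + 2 || 4*m >= 3))


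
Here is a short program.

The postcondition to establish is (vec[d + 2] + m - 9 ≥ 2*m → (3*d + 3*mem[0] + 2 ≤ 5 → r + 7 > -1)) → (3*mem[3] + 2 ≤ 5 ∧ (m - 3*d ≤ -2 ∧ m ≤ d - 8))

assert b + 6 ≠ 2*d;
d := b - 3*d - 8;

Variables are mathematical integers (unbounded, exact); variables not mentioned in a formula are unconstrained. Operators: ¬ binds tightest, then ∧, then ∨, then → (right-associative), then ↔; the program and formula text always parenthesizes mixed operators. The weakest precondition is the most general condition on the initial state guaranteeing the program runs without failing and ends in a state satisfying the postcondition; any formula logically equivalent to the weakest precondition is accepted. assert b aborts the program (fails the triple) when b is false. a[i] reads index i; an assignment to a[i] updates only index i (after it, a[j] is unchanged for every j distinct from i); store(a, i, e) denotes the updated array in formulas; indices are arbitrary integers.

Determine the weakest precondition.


Working backward. After the program, the postcondition (vec[d + 2] + m - 9 ≥ 2*m → (3*d + 3*mem[0] + 2 ≤ 5 → r + 7 > -1)) → (3*mem[3] + 2 ≤ 5 ∧ (m - 3*d ≤ -2 ∧ m ≤ d - 8)) must hold; in canonical form it is (vec[d + 2] ≥ m + 9 → (3*mem[0] + 3*d ≤ 3 → r > -8)) → (3*mem[3] ≤ 3 ∧ m ≤ 3*d - 2 ∧ m ≤ d - 8).
Before d := b - 3*d - 8: (vec[b - 3*d - 6] ≥ m + 9 → (3*mem[0] + 3*b ≤ 9*d + 27 → r > -8)) → (3*mem[3] ≤ 3 ∧ 9*d + m ≤ 3*b - 26 ∧ 3*d + m ≤ b - 16)
Before assert b + 6 ≠ 2*d: b ≠ 2*d - 6 ∧ ((vec[b - 3*d - 6] ≥ m + 9 → (3*mem[0] + 3*b ≤ 9*d + 27 → r > -8)) → (3*mem[3] ≤ 3 ∧ 9*d + m ≤ 3*b - 26 ∧ 3*d + m ≤ b - 16))
Answer: WP = b ≠ 2*d - 6 ∧ ((vec[b - 3*d - 6] ≥ m + 9 → (3*mem[0] + 3*b ≤ 9*d + 27 → r > -8)) → (3*mem[3] ≤ 3 ∧ 9*d + m ≤ 3*b - 26 ∧ 3*d + m ≤ b - 16))


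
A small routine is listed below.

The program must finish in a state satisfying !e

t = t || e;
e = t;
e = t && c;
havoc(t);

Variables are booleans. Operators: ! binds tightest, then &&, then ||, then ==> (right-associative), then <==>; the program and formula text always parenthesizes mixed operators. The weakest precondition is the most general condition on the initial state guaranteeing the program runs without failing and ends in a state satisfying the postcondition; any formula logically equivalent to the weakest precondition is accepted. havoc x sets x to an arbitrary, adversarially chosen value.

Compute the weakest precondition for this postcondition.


Working backward. After the program, !e must hold.
Before havoc t: !e
Before e := t && c: !(t && c)
Before e := t: !(t && c)
Before t := t || e: !((t || e) && c)
Answer: WP = !((t || e) && c)


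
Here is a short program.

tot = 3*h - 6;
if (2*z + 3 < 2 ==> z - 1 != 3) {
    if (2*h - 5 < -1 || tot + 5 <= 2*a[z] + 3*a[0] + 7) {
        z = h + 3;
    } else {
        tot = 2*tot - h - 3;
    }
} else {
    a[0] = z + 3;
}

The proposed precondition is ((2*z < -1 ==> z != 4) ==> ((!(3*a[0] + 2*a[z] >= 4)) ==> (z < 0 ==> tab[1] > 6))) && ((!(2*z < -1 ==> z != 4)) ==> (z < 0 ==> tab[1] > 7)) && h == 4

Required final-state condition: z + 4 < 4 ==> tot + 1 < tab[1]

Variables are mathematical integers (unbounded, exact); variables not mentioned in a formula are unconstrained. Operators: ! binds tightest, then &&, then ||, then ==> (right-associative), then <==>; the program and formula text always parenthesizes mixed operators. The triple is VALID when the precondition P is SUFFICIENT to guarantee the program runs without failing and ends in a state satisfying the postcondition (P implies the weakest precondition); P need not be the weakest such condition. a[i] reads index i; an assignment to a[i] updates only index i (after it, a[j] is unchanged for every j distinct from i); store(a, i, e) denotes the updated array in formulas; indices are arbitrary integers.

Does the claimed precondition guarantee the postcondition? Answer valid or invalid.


Working backward. After the program, the postcondition z + 4 < 4 ==> tot + 1 < tab[1] must hold; in canonical form it is z < 0 ==> tot < tab[1] - 1.
Then branch requires ((2*h < 4 || tot <= 3*a[0] + 2*a[z] + 2) ==> (h < -3 ==> tot < tab[1] - 1)) && ((!(2*h < 4 || tot <= 3*a[0] + 2*a[z] + 2)) ==> (z < 0 ==> 2*tot < tab[1] + h + 2)); else branch requires z < 0 ==> tot < tab[1] - 1.
Before the if: ((2*z < -1 ==> z != 4) ==> (((2*h < 4 || tot <= 3*a[0] + 2*a[z] + 2) ==> (h < -3 ==> tot < tab[1] - 1)) && ((!(2*h < 4 || tot <= 3*a[0] + 2*a[z] + 2)) ==> (z < 0 ==> 2*tot < tab[1] + h + 2)))) && ((!(2*z < -1 ==> z != 4)) ==> (z < 0 ==> tot < tab[1] - 1))
Before tot := 3*h - 6: ((2*z < -1 ==> z != 4) ==> (((2*h < 4 || 3*h <= 3*a[0] + 2*a[z] + 8) ==> (h < -3 ==> 3*h < tab[1] + 5)) && ((!(2*h < 4 || 3*h <= 3*a[0] + 2*a[z] + 8)) ==> (z < 0 ==> 5*h < tab[1] + 14)))) && ((!(2*z < -1 ==> z != 4)) ==> (z < 0 ==> 3*h < tab[1] + 5))
The weakest precondition is ((2*z < -1 ==> z != 4) ==> (((2*h < 4 || 3*h <= 3*a[0] + 2*a[z] + 8) ==> (h < -3 ==> 3*h < tab[1] + 5)) && ((!(2*h < 4 || 3*h <= 3*a[0] + 2*a[z] + 8)) ==> (z < 0 ==> 5*h < tab[1] + 14)))) && ((!(2*z < -1 ==> z != 4)) ==> (z < 0 ==> 3*h < tab[1] + 5)).
Check whether ((2*z < -1 ==> z != 4) ==> ((!(3*a[0] + 2*a[z] >= 4)) ==> (z < 0 ==> tab[1] > 6))) && ((!(2*z < -1 ==> z != 4)) ==> (z < 0 ==> tab[1] > 7)) && h == 4 implies it.
Every state satisfying the precondition satisfies the weakest precondition: the implication holds.
Answer: valid


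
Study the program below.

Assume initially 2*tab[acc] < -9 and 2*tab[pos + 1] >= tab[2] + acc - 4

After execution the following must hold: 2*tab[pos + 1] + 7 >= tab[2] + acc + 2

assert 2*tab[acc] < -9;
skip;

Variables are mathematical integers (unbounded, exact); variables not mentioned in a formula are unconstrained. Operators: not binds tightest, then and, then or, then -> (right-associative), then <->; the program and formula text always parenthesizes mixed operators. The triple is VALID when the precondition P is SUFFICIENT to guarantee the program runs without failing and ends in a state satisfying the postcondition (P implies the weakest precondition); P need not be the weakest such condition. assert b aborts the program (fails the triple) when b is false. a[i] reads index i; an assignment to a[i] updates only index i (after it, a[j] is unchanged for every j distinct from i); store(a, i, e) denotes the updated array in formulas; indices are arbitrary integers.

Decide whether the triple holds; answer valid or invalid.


Working backward. After the program, the postcondition 2*tab[pos + 1] + 7 >= tab[2] + acc + 2 must hold; in canonical form it is 2*tab[pos + 1] >= tab[2] + acc - 5.
Before skip: 2*tab[pos + 1] >= tab[2] + acc - 5
Before assert 2*tab[acc] < -9: 2*tab[acc] < -9 and 2*tab[pos + 1] >= tab[2] + acc - 5
The weakest precondition is 2*tab[acc] < -9 and 2*tab[pos + 1] >= tab[2] + acc - 5.
Check whether 2*tab[acc] < -9 and 2*tab[pos + 1] >= tab[2] + acc - 4 implies it.
Every state satisfying the precondition satisfies the weakest precondition: the implication holds.
Answer: valid


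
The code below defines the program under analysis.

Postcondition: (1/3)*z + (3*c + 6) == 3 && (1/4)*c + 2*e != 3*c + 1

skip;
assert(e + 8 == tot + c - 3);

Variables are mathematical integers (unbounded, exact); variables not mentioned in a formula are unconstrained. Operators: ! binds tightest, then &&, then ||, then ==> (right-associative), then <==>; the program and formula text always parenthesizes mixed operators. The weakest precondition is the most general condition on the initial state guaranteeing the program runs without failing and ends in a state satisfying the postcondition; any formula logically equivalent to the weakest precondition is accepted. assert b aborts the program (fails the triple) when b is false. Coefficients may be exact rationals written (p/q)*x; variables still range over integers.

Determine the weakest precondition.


Working backward. After the program, the postcondition (1/3)*z + (3*c + 6) == 3 && (1/4)*c + 2*e != 3*c + 1 must hold; in canonical form it is 3*c + (1/3)*z == -3 && 2*e != (11/4)*c + 1.
Before assert e + 8 == tot + c - 3: e == c + tot - 11 && 3*c + (1/3)*z == -3 && 2*e != (11/4)*c + 1
Before skip: e == c + tot - 11 && 3*c + (1/3)*z == -3 && 2*e != (11/4)*c + 1
Answer: WP = e == c + tot - 11 && 3*c + (1/3)*z == -3 && 2*e != (11/4)*c + 1


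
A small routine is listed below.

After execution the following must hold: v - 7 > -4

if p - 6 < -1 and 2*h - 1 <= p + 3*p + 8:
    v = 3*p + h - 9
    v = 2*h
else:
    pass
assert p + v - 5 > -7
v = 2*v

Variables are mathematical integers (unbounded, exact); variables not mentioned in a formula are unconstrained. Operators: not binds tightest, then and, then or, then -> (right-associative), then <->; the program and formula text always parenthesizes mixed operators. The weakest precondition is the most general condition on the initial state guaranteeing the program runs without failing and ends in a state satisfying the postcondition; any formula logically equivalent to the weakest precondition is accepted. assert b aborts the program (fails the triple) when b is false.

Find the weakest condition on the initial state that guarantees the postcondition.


Working backward. After the program, the postcondition v - 7 > -4 must hold; in canonical form it is v > 3.
Before v := 2*v: 2*v > 3
Before assert p + v - 5 > -7: p + v > -2 and 2*v > 3
Then branch requires 2*h + p > -2 and 4*h > 3; else branch requires p + v > -2 and 2*v > 3.
Before the if: ((p < 5 and 2*h <= 4*p + 9) -> (2*h + p > -2 and 4*h > 3)) and ((not (p < 5 and 2*h <= 4*p + 9)) -> (p + v > -2 and 2*v > 3))
Answer: WP = ((p < 5 and 2*h <= 4*p + 9) -> (2*h + p > -2 and 4*h > 3)) and ((not (p < 5 and 2*h <= 4*p + 9)) -> (p + v > -2 and 2*v > 3))


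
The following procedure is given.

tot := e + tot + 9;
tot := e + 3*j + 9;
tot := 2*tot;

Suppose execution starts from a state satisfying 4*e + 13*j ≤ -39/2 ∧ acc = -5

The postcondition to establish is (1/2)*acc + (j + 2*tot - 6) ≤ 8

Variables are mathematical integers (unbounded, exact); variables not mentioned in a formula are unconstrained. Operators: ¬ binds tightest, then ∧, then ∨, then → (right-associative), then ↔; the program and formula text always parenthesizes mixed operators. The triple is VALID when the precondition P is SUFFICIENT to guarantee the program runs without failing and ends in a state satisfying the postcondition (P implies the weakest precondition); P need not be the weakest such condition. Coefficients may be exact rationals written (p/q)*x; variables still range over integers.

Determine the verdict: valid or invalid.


Working backward. After the program, the postcondition (1/2)*acc + (j + 2*tot - 6) ≤ 8 must hold; in canonical form it is (1/2)*acc + j + 2*tot ≤ 14.
Before tot := 2*tot: (1/2)*acc + j + 4*tot ≤ 14
Before tot := e + 3*j + 9: (1/2)*acc + 4*e + 13*j ≤ -22
Before tot := e + tot + 9: (1/2)*acc + 4*e + 13*j ≤ -22
The weakest precondition is (1/2)*acc + 4*e + 13*j ≤ -22.
Check whether 4*e + 13*j ≤ -39/2 ∧ acc = -5 implies it.
Every state satisfying the precondition satisfies the weakest precondition: the implication holds.
Answer: valid


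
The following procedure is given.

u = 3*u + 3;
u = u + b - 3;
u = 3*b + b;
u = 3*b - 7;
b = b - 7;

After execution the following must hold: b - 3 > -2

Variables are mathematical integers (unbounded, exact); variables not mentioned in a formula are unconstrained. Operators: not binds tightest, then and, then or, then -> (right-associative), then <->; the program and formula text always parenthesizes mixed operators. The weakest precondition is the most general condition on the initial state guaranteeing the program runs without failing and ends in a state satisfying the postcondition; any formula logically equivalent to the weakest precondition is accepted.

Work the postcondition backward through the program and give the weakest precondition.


Working backward. After the program, the postcondition b - 3 > -2 must hold; in canonical form it is b > 1.
Before b := b - 7: b > 8
Before u := 3*b - 7: b > 8
Before u := 3*b + b: b > 8
Before u := u + b - 3: b > 8
Before u := 3*u + 3: b > 8
Answer: WP = b > 8


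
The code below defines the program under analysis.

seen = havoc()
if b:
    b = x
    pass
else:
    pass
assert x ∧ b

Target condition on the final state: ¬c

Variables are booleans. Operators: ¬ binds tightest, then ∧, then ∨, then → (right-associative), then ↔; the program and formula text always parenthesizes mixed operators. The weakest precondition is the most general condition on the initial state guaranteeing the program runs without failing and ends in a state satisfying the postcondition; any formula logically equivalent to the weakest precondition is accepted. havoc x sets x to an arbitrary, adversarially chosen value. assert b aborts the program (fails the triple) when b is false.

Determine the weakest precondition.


Working backward. After the program, ¬c must hold.
Before assert x ∧ b: x ∧ b ∧ (¬c)
Then branch requires x ∧ (¬c); else branch requires x ∧ b ∧ (¬c).
Before the if: (b → (x ∧ (¬c))) ∧ ((¬b) → (x ∧ b ∧ (¬c)))
Before havoc seen: (b → (x ∧ (¬c))) ∧ ((¬b) → (x ∧ b ∧ (¬c)))
Answer: WP = (b → (x ∧ (¬c))) ∧ ((¬b) → (x ∧ b ∧ (¬c)))


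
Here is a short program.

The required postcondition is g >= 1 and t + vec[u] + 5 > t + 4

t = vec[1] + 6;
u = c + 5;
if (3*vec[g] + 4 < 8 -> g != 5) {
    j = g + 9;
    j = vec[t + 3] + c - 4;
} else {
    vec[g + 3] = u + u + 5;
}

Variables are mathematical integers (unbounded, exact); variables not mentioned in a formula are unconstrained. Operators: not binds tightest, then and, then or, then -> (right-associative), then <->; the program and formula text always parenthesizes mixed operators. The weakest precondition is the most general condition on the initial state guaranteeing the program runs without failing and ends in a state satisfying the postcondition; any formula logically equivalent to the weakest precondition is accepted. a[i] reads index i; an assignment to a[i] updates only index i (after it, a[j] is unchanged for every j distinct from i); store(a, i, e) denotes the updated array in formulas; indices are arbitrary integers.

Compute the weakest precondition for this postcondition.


Working backward. After the program, the postcondition g >= 1 and t + vec[u] + 5 > t + 4 must hold; in canonical form it is g >= 1 and vec[u] > -1.
Then branch requires g >= 1 and vec[u] > -1; else branch requires g >= 1 and store(vec, g + 3, 2*u + 5)[u] > -1.
Before the if: ((3*vec[g] < 4 -> g != 5) -> (g >= 1 and vec[u] > -1)) and ((not (3*vec[g] < 4 -> g != 5)) -> (g >= 1 and store(vec, g + 3, 2*u + 5)[u] > -1))
Before u := c + 5: ((3*vec[g] < 4 -> g != 5) -> (g >= 1 and vec[c + 5] > -1)) and ((not (3*vec[g] < 4 -> g != 5)) -> (g >= 1 and store(vec, g + 3, 2*c + 15)[c + 5] > -1))
Before t := vec[1] + 6: ((3*vec[g] < 4 -> g != 5) -> (g >= 1 and vec[c + 5] > -1)) and ((not (3*vec[g] < 4 -> g != 5)) -> (g >= 1 and store(vec, g + 3, 2*c + 15)[c + 5] > -1))
Answer: WP = ((3*vec[g] < 4 -> g != 5) -> (g >= 1 and vec[c + 5] > -1)) and ((not (3*vec[g] < 4 -> g != 5)) -> (g >= 1 and store(vec, g + 3, 2*c + 15)[c + 5] > -1))


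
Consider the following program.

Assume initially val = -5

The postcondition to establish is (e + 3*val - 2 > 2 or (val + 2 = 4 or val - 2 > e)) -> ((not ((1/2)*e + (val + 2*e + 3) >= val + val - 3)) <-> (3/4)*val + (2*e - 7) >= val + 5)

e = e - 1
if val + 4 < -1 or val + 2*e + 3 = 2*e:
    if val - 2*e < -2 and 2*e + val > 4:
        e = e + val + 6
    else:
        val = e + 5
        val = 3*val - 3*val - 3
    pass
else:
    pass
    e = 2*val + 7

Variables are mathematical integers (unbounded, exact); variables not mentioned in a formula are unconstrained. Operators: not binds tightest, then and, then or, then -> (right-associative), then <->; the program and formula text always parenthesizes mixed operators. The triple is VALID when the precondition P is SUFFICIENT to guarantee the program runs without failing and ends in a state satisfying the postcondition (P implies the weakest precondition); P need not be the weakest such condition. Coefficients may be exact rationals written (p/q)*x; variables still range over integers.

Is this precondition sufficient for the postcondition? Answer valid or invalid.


Working backward. After the program, the postcondition (e + 3*val - 2 > 2 or (val + 2 = 4 or val - 2 > e)) -> ((not ((1/2)*e + (val + 2*e + 3) >= val + val - 3)) <-> (3/4)*val + (2*e - 7) >= val + 5) must hold; in canonical form it is (e + 3*val > 4 or val = 2 or val > e + 2) -> ((not ((5/2)*e >= val - 6)) <-> 2*e >= (1/4)*val + 12).
Then branch requires ((val < 2*e - 2 and 2*e + val > 4) -> ((e + 4*val > -2 or val = 2 or e < -8) -> ((not ((5/2)*e + (3/2)*val >= -21)) <-> 2*e + (7/4)*val >= 0))) and ((not (val < 2*e - 2 and 2*e + val > 4)) -> ((e > 13 or e < -5) -> ((not ((5/2)*e >= -9)) <-> 2*e >= 45/4))); else branch requires (5*val > -3 or val = 2 or val < -9) -> ((not (4*val >= -47/2)) <-> (15/4)*val >= -2).
Before the if: ((val < -5 or val = -3) -> (((val < 2*e - 2 and 2*e + val > 4) -> ((e + 4*val > -2 or val = 2 or e < -8) -> ((not ((5/2)*e + (3/2)*val >= -21)) <-> 2*e + (7/4)*val >= 0))) and ((not (val < 2*e - 2 and 2*e + val > 4)) -> ((e > 13 or e < -5) -> ((not ((5/2)*e >= -9)) <-> 2*e >= 45/4))))) and ((not (val < -5 or val = -3)) -> ((5*val > -3 or val = 2 or val < -9) -> ((not (4*val >= -47/2)) <-> (15/4)*val >= -2)))
Before e := e - 1: ((val < -5 or val = -3) -> (((val < 2*e - 4 and 2*e + val > 6) -> ((e + 4*val > -1 or val = 2 or e < -7) -> ((not ((5/2)*e + (3/2)*val >= -37/2)) <-> 2*e + (7/4)*val >= 2))) and ((not (val < 2*e - 4 and 2*e + val > 6)) -> ((e > 14 or e < -4) -> ((not ((5/2)*e >= -13/2)) <-> 2*e >= 53/4))))) and ((not (val < -5 or val = -3)) -> ((5*val > -3 or val = 2 or val < -9) -> ((not (4*val >= -47/2)) <-> (15/4)*val >= -2)))
The weakest precondition is ((val < -5 or val = -3) -> (((val < 2*e - 4 and 2*e + val > 6) -> ((e + 4*val > -1 or val = 2 or e < -7) -> ((not ((5/2)*e + (3/2)*val >= -37/2)) <-> 2*e + (7/4)*val >= 2))) and ((not (val < 2*e - 4 and 2*e + val > 6)) -> ((e > 14 or e < -4) -> ((not ((5/2)*e >= -13/2)) <-> 2*e >= 53/4))))) and ((not (val < -5 or val = -3)) -> ((5*val > -3 or val = 2 or val < -9) -> ((not (4*val >= -47/2)) <-> (15/4)*val >= -2))).
Check whether val = -5 implies it.
Every state satisfying the precondition satisfies the weakest precondition: the implication holds.
Answer: valid


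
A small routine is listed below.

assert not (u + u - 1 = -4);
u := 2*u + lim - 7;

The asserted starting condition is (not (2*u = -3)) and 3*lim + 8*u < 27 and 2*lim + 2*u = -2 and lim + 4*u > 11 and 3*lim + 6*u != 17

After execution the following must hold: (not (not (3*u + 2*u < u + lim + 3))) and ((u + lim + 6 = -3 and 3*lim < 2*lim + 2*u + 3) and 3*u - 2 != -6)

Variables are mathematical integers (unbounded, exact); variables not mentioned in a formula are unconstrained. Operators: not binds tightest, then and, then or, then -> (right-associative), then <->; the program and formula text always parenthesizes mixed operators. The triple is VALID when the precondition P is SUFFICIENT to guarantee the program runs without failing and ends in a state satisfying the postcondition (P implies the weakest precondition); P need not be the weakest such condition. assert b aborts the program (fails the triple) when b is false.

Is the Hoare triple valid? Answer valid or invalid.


Working backward. After the program, the postcondition (not (not (3*u + 2*u < u + lim + 3))) and ((u + lim + 6 = -3 and 3*lim < 2*lim + 2*u + 3) and 3*u - 2 != -6) must hold; in canonical form it is 4*u < lim + 3 and lim + u = -9 and lim < 2*u + 3 and 3*u != -4.
Before u := 2*u + lim - 7: 3*lim + 8*u < 31 and 2*lim + 2*u = -2 and lim + 4*u > 11 and 3*lim + 6*u != 17
Before assert not (u + u - 1 = -4): (not (2*u = -3)) and 3*lim + 8*u < 31 and 2*lim + 2*u = -2 and lim + 4*u > 11 and 3*lim + 6*u != 17
The weakest precondition is (not (2*u = -3)) and 3*lim + 8*u < 31 and 2*lim + 2*u = -2 and lim + 4*u > 11 and 3*lim + 6*u != 17.
Check whether (not (2*u = -3)) and 3*lim + 8*u < 27 and 2*lim + 2*u = -2 and lim + 4*u > 11 and 3*lim + 6*u != 17 implies it.
Every state satisfying the precondition satisfies the weakest precondition: the implication holds.
Answer: valid


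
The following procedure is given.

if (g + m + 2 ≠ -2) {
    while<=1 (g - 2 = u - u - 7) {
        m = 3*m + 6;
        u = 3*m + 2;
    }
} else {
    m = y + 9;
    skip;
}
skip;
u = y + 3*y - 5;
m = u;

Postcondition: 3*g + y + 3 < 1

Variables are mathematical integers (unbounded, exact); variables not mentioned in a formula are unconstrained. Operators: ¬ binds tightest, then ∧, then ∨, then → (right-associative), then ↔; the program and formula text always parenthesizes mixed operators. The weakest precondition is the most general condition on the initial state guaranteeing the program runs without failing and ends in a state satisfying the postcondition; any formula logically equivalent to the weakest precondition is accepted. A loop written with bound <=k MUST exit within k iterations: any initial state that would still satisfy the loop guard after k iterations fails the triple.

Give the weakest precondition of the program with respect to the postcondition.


Working backward. After the program, the postcondition 3*g + y + 3 < 1 must hold; in canonical form it is 3*g + y < -2.
Before m := u: 3*g + y < -2
Before u := y + 3*y - 5: 3*g + y < -2
Before skip: 3*g + y < -2
Then branch requires (g = -5 → ((¬(g = -5)) ∧ 3*g + y < -2)) ∧ ((¬(g = -5)) → 3*g + y < -2); else branch requires 3*g + y < -2.
Before the if: (g + m ≠ -4 → ((g = -5 → ((¬(g = -5)) ∧ 3*g + y < -2)) ∧ ((¬(g = -5)) → 3*g + y < -2))) ∧ ((¬(g + m ≠ -4)) → 3*g + y < -2)
Answer: WP = (g + m ≠ -4 → ((g = -5 → ((¬(g = -5)) ∧ 3*g + y < -2)) ∧ ((¬(g = -5)) → 3*g + y < -2))) ∧ ((¬(g + m ≠ -4)) → 3*g + y < -2)


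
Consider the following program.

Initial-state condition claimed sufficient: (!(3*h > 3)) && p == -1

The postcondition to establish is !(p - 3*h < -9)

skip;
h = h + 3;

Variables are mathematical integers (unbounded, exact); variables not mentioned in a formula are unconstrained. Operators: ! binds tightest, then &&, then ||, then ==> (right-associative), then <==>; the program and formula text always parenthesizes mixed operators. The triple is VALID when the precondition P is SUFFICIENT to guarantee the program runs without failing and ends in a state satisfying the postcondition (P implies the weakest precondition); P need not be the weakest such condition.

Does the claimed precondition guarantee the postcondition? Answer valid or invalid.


Working backward. After the program, the postcondition !(p - 3*h < -9) must hold; in canonical form it is !(p < 3*h - 9).
Before h := h + 3: !(p < 3*h)
Before skip: !(p < 3*h)
The weakest precondition is !(p < 3*h).
Check whether (!(3*h > 3)) && p == -1 implies it.
Countermodel: at the initial state h = 0, p = -1, the precondition holds but the weakest precondition fails.
Answer: invalid


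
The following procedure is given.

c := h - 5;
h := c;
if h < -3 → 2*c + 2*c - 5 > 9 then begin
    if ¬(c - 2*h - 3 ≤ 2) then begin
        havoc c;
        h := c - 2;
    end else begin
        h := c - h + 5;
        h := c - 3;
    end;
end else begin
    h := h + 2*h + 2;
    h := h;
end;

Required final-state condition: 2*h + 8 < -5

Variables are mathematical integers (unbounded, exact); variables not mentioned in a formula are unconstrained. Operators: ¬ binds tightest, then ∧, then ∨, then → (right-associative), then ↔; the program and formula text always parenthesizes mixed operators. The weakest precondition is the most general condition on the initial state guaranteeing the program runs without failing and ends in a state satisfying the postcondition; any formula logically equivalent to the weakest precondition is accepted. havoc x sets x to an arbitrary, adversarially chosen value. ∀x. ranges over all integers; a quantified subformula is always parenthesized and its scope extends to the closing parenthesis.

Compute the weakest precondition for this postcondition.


Working backward. After the program, the postcondition 2*h + 8 < -5 must hold; in canonical form it is 2*h < -13.
Then branch requires ((¬(c ≤ 2*h + 5)) → (∀c_1. 2*c_1 < -9)) ∧ (c ≤ 2*h + 5 → 2*c < -7); else branch requires 6*h < -17.
Before the if: ((h < -3 → 4*c > 14) → (((¬(c ≤ 2*h + 5)) → (∀c_1. 2*c_1 < -9)) ∧ (c ≤ 2*h + 5 → 2*c < -7))) ∧ ((¬(h < -3 → 4*c > 14)) → 6*h < -17)
Before h := c: ((c < -3 → 4*c > 14) → (((¬(c ≥ -5)) → (∀c_1. 2*c_1 < -9)) ∧ (c ≥ -5 → 2*c < -7))) ∧ ((¬(c < -3 → 4*c > 14)) → 6*c < -17)
Before c := h - 5: ((h < 2 → 4*h > 34) → (((¬(h ≥ 0)) → (∀c_1. 2*c_1 < -9)) ∧ (h ≥ 0 → 2*h < 3))) ∧ ((¬(h < 2 → 4*h > 34)) → 6*h < 13)
Answer: WP = ((h < 2 → 4*h > 34) → (((¬(h ≥ 0)) → (∀c_1. 2*c_1 < -9)) ∧ (h ≥ 0 → 2*h < 3))) ∧ ((¬(h < 2 → 4*h > 34)) → 6*h < 13)


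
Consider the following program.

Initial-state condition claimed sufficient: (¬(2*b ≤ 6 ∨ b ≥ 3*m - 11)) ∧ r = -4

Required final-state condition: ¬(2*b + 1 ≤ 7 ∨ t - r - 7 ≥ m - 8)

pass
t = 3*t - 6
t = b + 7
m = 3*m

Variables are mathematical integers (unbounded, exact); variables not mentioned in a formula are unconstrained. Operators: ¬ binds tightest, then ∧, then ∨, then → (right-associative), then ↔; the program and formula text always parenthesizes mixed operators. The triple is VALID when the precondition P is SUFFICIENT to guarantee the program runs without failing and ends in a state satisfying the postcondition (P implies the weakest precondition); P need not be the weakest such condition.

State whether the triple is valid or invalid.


Working backward. After the program, the postcondition ¬(2*b + 1 ≤ 7 ∨ t - r - 7 ≥ m - 8) must hold; in canonical form it is ¬(2*b ≤ 6 ∨ t ≥ m + r - 1).
Before m := 3*m: ¬(2*b ≤ 6 ∨ t ≥ 3*m + r - 1)
Before t := b + 7: ¬(2*b ≤ 6 ∨ b ≥ 3*m + r - 8)
Before t := 3*t - 6: ¬(2*b ≤ 6 ∨ b ≥ 3*m + r - 8)
Before skip: ¬(2*b ≤ 6 ∨ b ≥ 3*m + r - 8)
The weakest precondition is ¬(2*b ≤ 6 ∨ b ≥ 3*m + r - 8).
Check whether (¬(2*b ≤ 6 ∨ b ≥ 3*m - 11)) ∧ r = -4 implies it.
Countermodel: at the initial state b = 6, m = 6, r = -4, the precondition holds but the weakest precondition fails.
Answer: invalid


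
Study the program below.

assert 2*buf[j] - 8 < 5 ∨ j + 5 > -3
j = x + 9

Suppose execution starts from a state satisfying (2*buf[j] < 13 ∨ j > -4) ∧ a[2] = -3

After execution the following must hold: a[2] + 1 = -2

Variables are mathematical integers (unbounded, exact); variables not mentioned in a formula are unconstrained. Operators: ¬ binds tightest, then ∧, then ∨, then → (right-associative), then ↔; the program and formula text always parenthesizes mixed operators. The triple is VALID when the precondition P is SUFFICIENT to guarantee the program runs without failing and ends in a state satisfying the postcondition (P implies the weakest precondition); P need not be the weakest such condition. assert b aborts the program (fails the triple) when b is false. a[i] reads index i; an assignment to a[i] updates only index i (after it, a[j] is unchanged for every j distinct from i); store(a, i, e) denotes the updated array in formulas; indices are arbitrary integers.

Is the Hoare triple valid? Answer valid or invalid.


Working backward. After the program, the postcondition a[2] + 1 = -2 must hold; in canonical form it is a[2] = -3.
Before j := x + 9: a[2] = -3
Before assert 2*buf[j] - 8 < 5 ∨ j + 5 > -3: (2*buf[j] < 13 ∨ j > -8) ∧ a[2] = -3
The weakest precondition is (2*buf[j] < 13 ∨ j > -8) ∧ a[2] = -3.
Check whether (2*buf[j] < 13 ∨ j > -4) ∧ a[2] = -3 implies it.
Every state satisfying the precondition satisfies the weakest precondition: the implication holds.
Answer: valid


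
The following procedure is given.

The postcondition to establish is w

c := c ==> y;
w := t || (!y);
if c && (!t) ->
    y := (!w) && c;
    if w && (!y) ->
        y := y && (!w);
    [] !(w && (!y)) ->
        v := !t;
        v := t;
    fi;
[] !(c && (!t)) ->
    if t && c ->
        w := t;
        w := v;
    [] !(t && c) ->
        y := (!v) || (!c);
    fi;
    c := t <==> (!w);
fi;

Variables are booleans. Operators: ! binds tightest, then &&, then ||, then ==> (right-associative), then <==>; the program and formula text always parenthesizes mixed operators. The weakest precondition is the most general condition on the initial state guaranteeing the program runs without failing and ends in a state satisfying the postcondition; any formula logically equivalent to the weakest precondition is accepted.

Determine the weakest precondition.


Working backward. After the program, w must hold.
Then branch requires ((w && (!((!w) && c))) ==> w) && ((!(w && (!((!w) && c)))) ==> w); else branch requires ((t && c) ==> v) && ((!(t && c)) ==> w).
Before the if: ((c && (!t)) ==> (((w && (!((!w) && c))) ==> w) && ((!(w && (!((!w) && c)))) ==> w))) && ((!(c && (!t))) ==> (((t && c) ==> v) && ((!(t && c)) ==> w)))
Before w := t || (!y): ((c && (!t)) ==> ((((t || (!y)) && (!((!(t || (!y))) && c))) ==> (t || (!y))) && ((!((t || (!y)) && (!((!(t || (!y))) && c)))) ==> (t || (!y))))) && ((!(c && (!t))) ==> (((t && c) ==> v) && ((!(t && c)) ==> (t || (!y)))))
Before c := c ==> y: (((c ==> y) && (!t)) ==> ((((t || (!y)) && (!((!(t || (!y))) && (c ==> y)))) ==> (t || (!y))) && ((!((t || (!y)) && (!((!(t || (!y))) && (c ==> y))))) ==> (t || (!y))))) && ((!((c ==> y) && (!t))) ==> (((t && (c ==> y)) ==> v) && ((!(t && (c ==> y))) ==> (t || (!y)))))
Answer: WP = (((c ==> y) && (!t)) ==> ((((t || (!y)) && (!((!(t || (!y))) && (c ==> y)))) ==> (t || (!y))) && ((!((t || (!y)) && (!((!(t || (!y))) && (c ==> y))))) ==> (t || (!y))))) && ((!((c ==> y) && (!t))) ==> (((t && (c ==> y)) ==> v) && ((!(t && (c ==> y))) ==> (t || (!y)))))


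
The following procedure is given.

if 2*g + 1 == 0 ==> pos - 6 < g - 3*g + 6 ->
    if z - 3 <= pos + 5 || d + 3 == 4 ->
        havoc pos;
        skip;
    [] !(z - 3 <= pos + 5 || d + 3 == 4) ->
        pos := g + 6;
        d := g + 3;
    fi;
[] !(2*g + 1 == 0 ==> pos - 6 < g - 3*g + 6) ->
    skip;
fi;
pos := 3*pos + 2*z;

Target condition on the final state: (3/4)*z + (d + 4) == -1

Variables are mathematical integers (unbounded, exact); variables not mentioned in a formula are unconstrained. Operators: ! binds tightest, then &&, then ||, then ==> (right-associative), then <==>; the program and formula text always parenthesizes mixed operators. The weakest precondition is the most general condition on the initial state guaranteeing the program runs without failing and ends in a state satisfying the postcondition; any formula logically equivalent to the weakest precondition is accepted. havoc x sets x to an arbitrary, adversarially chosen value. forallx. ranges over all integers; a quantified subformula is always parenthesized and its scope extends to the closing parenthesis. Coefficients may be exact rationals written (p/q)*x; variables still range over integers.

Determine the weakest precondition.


Working backward. After the program, the postcondition (3/4)*z + (d + 4) == -1 must hold; in canonical form it is d + (3/4)*z == -5.
Before pos := 3*pos + 2*z: d + (3/4)*z == -5
Then branch requires ((z <= pos + 8 || d == 1) ==> d + (3/4)*z == -5) && ((!(z <= pos + 8 || d == 1)) ==> g + (3/4)*z == -8); else branch requires d + (3/4)*z == -5.
Before the if: ((2*g == -1 ==> 2*g + pos < 12) ==> (((z <= pos + 8 || d == 1) ==> d + (3/4)*z == -5) && ((!(z <= pos + 8 || d == 1)) ==> g + (3/4)*z == -8))) && ((!(2*g == -1 ==> 2*g + pos < 12)) ==> d + (3/4)*z == -5)
Answer: WP = ((2*g == -1 ==> 2*g + pos < 12) ==> (((z <= pos + 8 || d == 1) ==> d + (3/4)*z == -5) && ((!(z <= pos + 8 || d == 1)) ==> g + (3/4)*z == -8))) && ((!(2*g == -1 ==> 2*g + pos < 12)) ==> d + (3/4)*z == -5)


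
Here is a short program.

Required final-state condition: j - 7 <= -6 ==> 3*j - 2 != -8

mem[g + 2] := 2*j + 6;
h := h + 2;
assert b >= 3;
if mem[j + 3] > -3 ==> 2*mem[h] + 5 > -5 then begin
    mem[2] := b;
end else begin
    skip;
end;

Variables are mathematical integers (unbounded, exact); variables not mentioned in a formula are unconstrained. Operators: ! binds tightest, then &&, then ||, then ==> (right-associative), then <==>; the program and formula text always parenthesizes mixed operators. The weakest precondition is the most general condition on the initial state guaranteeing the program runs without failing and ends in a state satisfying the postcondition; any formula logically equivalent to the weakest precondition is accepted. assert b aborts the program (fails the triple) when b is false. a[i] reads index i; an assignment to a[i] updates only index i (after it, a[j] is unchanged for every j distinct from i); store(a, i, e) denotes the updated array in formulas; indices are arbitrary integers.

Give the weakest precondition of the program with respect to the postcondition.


Working backward. After the program, the postcondition j - 7 <= -6 ==> 3*j - 2 != -8 must hold; in canonical form it is j <= 1 ==> 3*j != -6.
Then branch requires j <= 1 ==> 3*j != -6; else branch requires j <= 1 ==> 3*j != -6.
Before the if: ((mem[j + 3] > -3 ==> 2*mem[h] > -10) ==> (j <= 1 ==> 3*j != -6)) && ((!(mem[j + 3] > -3 ==> 2*mem[h] > -10)) ==> (j <= 1 ==> 3*j != -6))
Before assert b >= 3: b >= 3 && ((mem[j + 3] > -3 ==> 2*mem[h] > -10) ==> (j <= 1 ==> 3*j != -6)) && ((!(mem[j + 3] > -3 ==> 2*mem[h] > -10)) ==> (j <= 1 ==> 3*j != -6))
Before h := h + 2: b >= 3 && ((mem[j + 3] > -3 ==> 2*mem[h + 2] > -10) ==> (j <= 1 ==> 3*j != -6)) && ((!(mem[j + 3] > -3 ==> 2*mem[h + 2] > -10)) ==> (j <= 1 ==> 3*j != -6))
Before mem[g + 2] := 2*j + 6: b >= 3 && ((store(mem, g + 2, 2*j + 6)[j + 3] > -3 ==> 2*store(mem, g + 2, 2*j + 6)[h + 2] > -10) ==> (j <= 1 ==> 3*j != -6)) && ((!(store(mem, g + 2, 2*j + 6)[j + 3] > -3 ==> 2*store(mem, g + 2, 2*j + 6)[h + 2] > -10)) ==> (j <= 1 ==> 3*j != -6))
Answer: WP = b >= 3 && ((store(mem, g + 2, 2*j + 6)[j + 3] > -3 ==> 2*store(mem, g + 2, 2*j + 6)[h + 2] > -10) ==> (j <= 1 ==> 3*j != -6)) && ((!(store(mem, g + 2, 2*j + 6)[j + 3] > -3 ==> 2*store(mem, g + 2, 2*j + 6)[h + 2] > -10)) ==> (j <= 1 ==> 3*j != -6))


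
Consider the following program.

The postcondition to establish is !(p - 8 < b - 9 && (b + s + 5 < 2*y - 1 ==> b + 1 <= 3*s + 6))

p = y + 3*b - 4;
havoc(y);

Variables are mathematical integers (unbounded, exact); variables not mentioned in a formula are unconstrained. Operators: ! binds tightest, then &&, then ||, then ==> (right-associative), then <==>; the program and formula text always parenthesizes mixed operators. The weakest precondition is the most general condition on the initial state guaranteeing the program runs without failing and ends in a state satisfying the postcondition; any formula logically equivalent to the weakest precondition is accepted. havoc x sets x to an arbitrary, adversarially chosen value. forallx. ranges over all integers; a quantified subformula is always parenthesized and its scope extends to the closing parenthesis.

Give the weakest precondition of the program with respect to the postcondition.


Working backward. After the program, the postcondition !(p - 8 < b - 9 && (b + s + 5 < 2*y - 1 ==> b + 1 <= 3*s + 6)) must hold; in canonical form it is !(p < b - 1 && (b + s < 2*y - 6 ==> b <= 3*s + 5)).
Before havoc y: forall y_1. (!(p < b - 1 && (b + s < 2*y_1 - 6 ==> b <= 3*s + 5)))
Before p := y + 3*b - 4: forall y_1. (!(2*b + y < 3 && (b + s < 2*y_1 - 6 ==> b <= 3*s + 5)))
Answer: WP = forall y_1. (!(2*b + y < 3 && (b + s < 2*y_1 - 6 ==> b <= 3*s + 5)))


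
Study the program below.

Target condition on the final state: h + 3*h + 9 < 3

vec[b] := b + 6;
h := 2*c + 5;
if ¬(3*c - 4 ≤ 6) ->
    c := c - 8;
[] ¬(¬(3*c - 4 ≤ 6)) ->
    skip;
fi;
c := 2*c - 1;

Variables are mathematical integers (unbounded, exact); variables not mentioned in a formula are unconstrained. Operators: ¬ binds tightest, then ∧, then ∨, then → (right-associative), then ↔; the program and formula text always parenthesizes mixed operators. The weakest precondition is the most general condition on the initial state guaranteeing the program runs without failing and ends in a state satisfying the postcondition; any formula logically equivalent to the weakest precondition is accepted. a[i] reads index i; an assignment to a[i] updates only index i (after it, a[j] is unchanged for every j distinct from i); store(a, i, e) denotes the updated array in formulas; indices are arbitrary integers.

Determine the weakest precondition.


Working backward. After the program, the postcondition h + 3*h + 9 < 3 must hold; in canonical form it is 4*h < -6.
Before c := 2*c - 1: 4*h < -6
Then branch requires 4*h < -6; else branch requires 4*h < -6.
Before the if: ((¬(3*c ≤ 10)) → 4*h < -6) ∧ (3*c ≤ 10 → 4*h < -6)
Before h := 2*c + 5: ((¬(3*c ≤ 10)) → 8*c < -26) ∧ (3*c ≤ 10 → 8*c < -26)
Before vec[b] := b + 6: ((¬(3*c ≤ 10)) → 8*c < -26) ∧ (3*c ≤ 10 → 8*c < -26)
Answer: WP = ((¬(3*c ≤ 10)) → 8*c < -26) ∧ (3*c ≤ 10 → 8*c < -26)


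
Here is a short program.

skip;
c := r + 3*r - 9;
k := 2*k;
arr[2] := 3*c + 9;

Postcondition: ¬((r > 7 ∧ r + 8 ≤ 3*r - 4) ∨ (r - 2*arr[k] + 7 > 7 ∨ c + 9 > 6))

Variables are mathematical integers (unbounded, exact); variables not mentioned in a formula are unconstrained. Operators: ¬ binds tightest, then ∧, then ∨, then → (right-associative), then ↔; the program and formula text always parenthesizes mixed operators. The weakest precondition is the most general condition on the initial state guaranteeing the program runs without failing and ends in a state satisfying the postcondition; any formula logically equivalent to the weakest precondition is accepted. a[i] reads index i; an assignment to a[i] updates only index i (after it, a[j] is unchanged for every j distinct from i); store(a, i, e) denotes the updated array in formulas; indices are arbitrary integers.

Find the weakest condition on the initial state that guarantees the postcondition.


Working backward. After the program, the postcondition ¬((r > 7 ∧ r + 8 ≤ 3*r - 4) ∨ (r - 2*arr[k] + 7 > 7 ∨ c + 9 > 6)) must hold; in canonical form it is ¬((r > 7 ∧ 2*r ≥ 12) ∨ r > 2*arr[k] ∨ c > -3).
Before arr[2] := 3*c + 9: ¬((r > 7 ∧ 2*r ≥ 12) ∨ r > 2*store(arr, 2, 3*c + 9)[k] ∨ c > -3)
Before k := 2*k: ¬((r > 7 ∧ 2*r ≥ 12) ∨ r > 2*store(arr, 2, 3*c + 9)[2*k] ∨ c > -3)
Before c := r + 3*r - 9: ¬((r > 7 ∧ 2*r ≥ 12) ∨ r > 2*store(arr, 2, 12*r - 18)[2*k] ∨ 4*r > 6)
Before skip: ¬((r > 7 ∧ 2*r ≥ 12) ∨ r > 2*store(arr, 2, 12*r - 18)[2*k] ∨ 4*r > 6)
Answer: WP = ¬((r > 7 ∧ 2*r ≥ 12) ∨ r > 2*store(arr, 2, 12*r - 18)[2*k] ∨ 4*r > 6)
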